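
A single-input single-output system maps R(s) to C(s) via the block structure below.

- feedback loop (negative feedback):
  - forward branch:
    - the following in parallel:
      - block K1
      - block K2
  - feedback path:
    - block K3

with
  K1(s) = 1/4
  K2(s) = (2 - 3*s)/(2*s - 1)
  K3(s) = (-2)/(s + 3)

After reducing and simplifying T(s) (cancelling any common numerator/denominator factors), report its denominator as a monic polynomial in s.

Reducing step by step:

Step 1: sum the parallel branches K1, K2 -> (7 - 10*s)/(8*s - 4)
Step 2: collapse the loop ((K1+K2) forward, K3 return) -> (-10*s^2 - 23*s + 21)/(8*s^2 + 40*s - 26)
T(s) is the step-2 result (common factors already cancelled). Leading coefficient of the denominator: 8. Divide through by 8 for the monic polynomial.

Answer: s^2 + 5*s - 13/4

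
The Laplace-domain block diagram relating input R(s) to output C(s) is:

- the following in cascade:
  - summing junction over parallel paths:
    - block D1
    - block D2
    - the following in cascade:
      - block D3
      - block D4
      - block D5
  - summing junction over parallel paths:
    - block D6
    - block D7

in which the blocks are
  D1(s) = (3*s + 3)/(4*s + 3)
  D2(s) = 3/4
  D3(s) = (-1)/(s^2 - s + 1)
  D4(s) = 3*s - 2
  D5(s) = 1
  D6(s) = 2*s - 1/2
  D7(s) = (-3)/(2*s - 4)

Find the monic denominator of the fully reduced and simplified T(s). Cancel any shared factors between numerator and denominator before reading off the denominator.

First reduce the diagram to T(s).

1. reduce the series chain D3, D4, D5, giving (2 - 3*s)/(s^2 - s + 1)
2. add D1, D2, (D3*D4*D5) (parallel), giving (24*s^3 - 51*s^2 - s + 45)/(16*s^3 - 4*s^2 + 4*s + 12)
3. reduce the parallel group D6, D7, giving (4*s^2 - 9*s - 1)/(2*s - 4)
4. cascade (D1+D2+(D3*D4*D5)), (D6+D7), giving (96*s^5 - 420*s^4 + 431*s^3 + 240*s^2 - 404*s - 45)/(32*s^4 - 72*s^3 + 24*s^2 + 8*s - 48)
Step 4 gives the fully reduced T(s), with no common factor left to cancel. The denominator's leading coefficient is 32, so divide each of its coefficients by 32 to get the monic form.

Answer: s^4 - 9*s^3/4 + 3*s^2/4 + s/4 - 3/2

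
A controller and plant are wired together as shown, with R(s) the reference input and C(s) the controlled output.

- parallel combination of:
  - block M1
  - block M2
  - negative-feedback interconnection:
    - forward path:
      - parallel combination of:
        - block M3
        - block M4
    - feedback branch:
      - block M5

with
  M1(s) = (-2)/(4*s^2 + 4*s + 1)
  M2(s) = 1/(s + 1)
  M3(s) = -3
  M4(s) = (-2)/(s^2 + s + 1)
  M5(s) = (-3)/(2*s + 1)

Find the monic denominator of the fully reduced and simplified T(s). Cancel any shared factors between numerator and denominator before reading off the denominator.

Answer: s^6 + 8*s^5 + 77*s^4/4 + 111*s^3/4 + 25*s^2 + 23*s/2 + 2

Working:
Step 1 - reduce the parallel group M3, M4, giving (-3*s^2 - 3*s - 5)/(s^2 + s + 1)
Step 2 - close the feedback loop around (M3+M4), M5, giving (-6*s^3 - 9*s^2 - 13*s - 5)/(2*s^3 + 12*s^2 + 12*s + 16)
Step 3 - parallel reduction of M1, M2, [(M3+M4)/(1+(M3+M4)*M5)], giving (-24*s^6 - 76*s^5 - 102*s^4 - 105*s^3 - 38*s^2 - 18*s - 21)/(8*s^6 + 64*s^5 + 154*s^4 + 222*s^3 + 200*s^2 + 92*s + 16)
Step 3 gives the fully reduced T(s), with no common factor left to cancel. The denominator's leading coefficient is 8, so divide each of its coefficients by 8 to get the monic form.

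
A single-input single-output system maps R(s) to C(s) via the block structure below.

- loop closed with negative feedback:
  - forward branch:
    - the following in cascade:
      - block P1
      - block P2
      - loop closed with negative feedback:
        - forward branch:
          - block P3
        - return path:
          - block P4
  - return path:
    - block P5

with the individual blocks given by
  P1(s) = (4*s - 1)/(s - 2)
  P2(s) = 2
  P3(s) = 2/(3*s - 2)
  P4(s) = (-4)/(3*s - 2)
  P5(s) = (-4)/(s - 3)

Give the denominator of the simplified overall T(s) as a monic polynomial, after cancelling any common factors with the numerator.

[1] feedback reduction of P3, P4, giving (6*s - 4)/(9*s^2 - 12*s - 4)
[2] cascade P1, P2, [P3/(1+P3*P4)], giving (48*s^2 - 44*s + 8)/(9*s^3 - 30*s^2 + 20*s + 8)
[3] apply the feedback formula to (P1*P2*[P3/(1+P3*P4)]), P5, giving (48*s^3 - 188*s^2 + 140*s - 24)/(9*s^4 - 57*s^3 - 82*s^2 + 124*s - 56)
T(s) is the step-3 result (common factors already cancelled). Leading coefficient of the denominator: 9. Divide through by 9 for the monic polynomial.

Final answer: s^4 - 19*s^3/3 - 82*s^2/9 + 124*s/9 - 56/9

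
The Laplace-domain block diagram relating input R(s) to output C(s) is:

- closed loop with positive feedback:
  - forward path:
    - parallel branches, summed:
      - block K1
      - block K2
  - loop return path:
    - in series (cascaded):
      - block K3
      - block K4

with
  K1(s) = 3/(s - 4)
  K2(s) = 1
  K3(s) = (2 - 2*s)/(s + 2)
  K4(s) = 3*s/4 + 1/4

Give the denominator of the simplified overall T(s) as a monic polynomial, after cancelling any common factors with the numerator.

Reducing step by step:

Step 1: add K1, K2 (parallel); result (s - 1)/(s - 4)
Step 2: multiply K3, K4 (series); result (-3*s^2 + 2*s + 1)/(2*s + 4)
Step 3: apply the feedback formula to (K1+K2), (K3*K4); result (2*s^2 + 2*s - 4)/(3*s^3 - 3*s^2 - 3*s - 15)
The result of step 3 is T(s) in lowest terms. Its denominator has leading coefficient 3; dividing the denominator through by 3 makes it monic.

Answer: s^3 - s^2 - s - 5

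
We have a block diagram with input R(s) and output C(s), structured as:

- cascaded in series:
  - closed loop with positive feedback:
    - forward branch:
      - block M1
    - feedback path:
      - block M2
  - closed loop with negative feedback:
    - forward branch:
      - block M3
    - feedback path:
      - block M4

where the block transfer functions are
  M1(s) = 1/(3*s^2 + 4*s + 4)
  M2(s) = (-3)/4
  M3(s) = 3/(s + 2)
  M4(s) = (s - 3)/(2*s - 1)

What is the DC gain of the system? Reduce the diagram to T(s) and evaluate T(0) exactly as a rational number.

Reducing step by step:

Step 1: collapse the loop (M1 forward, M2 return): 4/(12*s^2 + 16*s + 19)
Step 2: reduce the feedback loop with forward M3 and return M4: (6*s - 3)/(2*s^2 + 6*s - 11)
Step 3: combine [M1/(1-M1*M2)], [M3/(1+M3*M4)] in series: (24*s - 12)/(24*s^4 + 104*s^3 + 2*s^2 - 62*s - 209)
The step-3 result is T(s). Setting s = 0: T(0) = -12/(-209) = 12/209.

Answer: 12/209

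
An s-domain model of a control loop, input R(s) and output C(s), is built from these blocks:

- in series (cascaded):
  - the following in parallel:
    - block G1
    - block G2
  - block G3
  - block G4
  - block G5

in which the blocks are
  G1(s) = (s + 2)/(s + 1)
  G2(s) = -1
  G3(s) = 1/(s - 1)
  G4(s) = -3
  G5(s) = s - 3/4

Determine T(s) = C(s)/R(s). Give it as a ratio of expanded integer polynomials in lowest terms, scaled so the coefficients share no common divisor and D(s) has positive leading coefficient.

Step 1. reduce the parallel group G1, G2 gives 1/(s + 1)
Step 2. cascade (G1+G2), G3, G4, G5, giving the overall T(s)

Final answer: (9 - 12*s)/(4*s^2 - 4)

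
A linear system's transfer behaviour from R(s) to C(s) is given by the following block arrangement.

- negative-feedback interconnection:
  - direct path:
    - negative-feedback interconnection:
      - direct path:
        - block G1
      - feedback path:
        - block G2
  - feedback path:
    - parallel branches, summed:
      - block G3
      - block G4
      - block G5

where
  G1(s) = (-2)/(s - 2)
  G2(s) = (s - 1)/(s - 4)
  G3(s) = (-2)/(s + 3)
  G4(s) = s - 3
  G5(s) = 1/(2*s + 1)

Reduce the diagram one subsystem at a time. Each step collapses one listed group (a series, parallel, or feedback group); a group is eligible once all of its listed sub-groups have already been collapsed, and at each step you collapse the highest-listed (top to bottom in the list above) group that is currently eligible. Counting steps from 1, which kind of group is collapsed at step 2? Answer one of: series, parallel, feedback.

The answer is parallel.

Reasoning:
(1) feedback reduction of G1, G2
(2) add G3, G4, G5 (parallel)
(3) reduce the feedback loop with forward [G1/(1+G1*G2)] and return (G3+G4+G5)
So the answer for step 2 is parallel.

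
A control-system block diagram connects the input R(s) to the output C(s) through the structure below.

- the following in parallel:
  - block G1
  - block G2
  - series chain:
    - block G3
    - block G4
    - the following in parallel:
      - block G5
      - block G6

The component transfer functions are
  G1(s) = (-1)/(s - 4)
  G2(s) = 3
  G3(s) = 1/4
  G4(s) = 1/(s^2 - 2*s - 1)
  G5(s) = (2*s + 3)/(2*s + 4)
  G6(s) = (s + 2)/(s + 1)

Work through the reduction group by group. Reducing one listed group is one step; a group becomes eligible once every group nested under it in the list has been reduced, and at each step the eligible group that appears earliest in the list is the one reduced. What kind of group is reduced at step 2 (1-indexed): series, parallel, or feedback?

Step 1. sum the parallel branches G5, G6
Step 2. cascade G3, G4, (G5+G6)
Step 3. parallel reduction of G1, G2, (G3*G4*(G5+G6))
The group at step 2 is a series group.

Answer: series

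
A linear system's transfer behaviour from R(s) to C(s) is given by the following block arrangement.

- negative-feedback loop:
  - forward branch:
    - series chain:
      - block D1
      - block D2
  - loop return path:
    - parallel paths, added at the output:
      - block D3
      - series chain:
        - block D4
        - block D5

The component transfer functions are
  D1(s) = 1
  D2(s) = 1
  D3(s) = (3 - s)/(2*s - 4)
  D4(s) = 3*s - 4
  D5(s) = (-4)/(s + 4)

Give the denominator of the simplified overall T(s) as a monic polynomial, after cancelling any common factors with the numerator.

Step 1. reduce the series chain D1, D2 gives 1
Step 2. series reduction of D4, D5 gives (16 - 12*s)/(s + 4)
Step 3. reduce the parallel group D3, (D4*D5) gives (-25*s^2 + 79*s - 52)/(2*s^2 + 4*s - 16)
Step 4. apply the feedback formula to (D1*D2), (D3+(D4*D5)) gives (-2*s^2 - 4*s + 16)/(23*s^2 - 83*s + 68)
Step 4 gives the fully reduced T(s), with no common factor left to cancel. The denominator's leading coefficient is 23, so divide each of its coefficients by 23 to get the monic form.

Final answer: s^2 - 83*s/23 + 68/23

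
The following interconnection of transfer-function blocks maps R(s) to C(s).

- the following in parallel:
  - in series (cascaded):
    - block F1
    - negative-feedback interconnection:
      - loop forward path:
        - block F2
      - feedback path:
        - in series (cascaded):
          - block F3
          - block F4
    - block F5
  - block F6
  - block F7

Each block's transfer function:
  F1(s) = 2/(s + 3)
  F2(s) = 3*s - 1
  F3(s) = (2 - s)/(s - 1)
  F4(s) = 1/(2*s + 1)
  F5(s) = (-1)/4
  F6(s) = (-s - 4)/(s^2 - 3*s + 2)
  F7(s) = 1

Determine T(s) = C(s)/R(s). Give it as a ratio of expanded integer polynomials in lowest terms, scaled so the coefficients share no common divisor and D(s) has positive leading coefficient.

1. combine F3, F4 in series: (2 - s)/(2*s^2 - s - 1)
2. close the feedback loop around F2, (F3*F4): (-6*s^3 + 5*s^2 + 2*s - 1)/(s^2 - 6*s + 3)
3. reduce the series chain F1, [F2/(1+F2*(F3*F4))], F5: (6*s^3 - 5*s^2 - 2*s + 1)/(2*s^3 - 6*s^2 - 30*s + 18)
4. parallel reduction of (F1*[F2/(1+F2*(F3*F4))]*F5), F6, F7, giving the overall T(s)

Answer: (8*s^5 - 37*s^4 + 15*s^3 + 147*s^2 - 19*s - 34)/(2*s^5 - 12*s^4 - 8*s^3 + 96*s^2 - 114*s + 36)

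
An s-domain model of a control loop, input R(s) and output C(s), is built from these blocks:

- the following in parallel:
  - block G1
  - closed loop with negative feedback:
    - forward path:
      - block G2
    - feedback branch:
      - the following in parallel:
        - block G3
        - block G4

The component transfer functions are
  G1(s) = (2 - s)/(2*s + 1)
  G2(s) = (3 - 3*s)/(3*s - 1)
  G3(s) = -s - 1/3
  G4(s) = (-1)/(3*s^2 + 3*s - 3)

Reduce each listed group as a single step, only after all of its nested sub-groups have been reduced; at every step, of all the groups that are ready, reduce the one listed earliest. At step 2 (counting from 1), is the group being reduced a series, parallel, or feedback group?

Answer: feedback

Working:
Step 1: reduce the parallel group G3, G4
Step 2: apply the feedback formula to G2, (G3+G4)
Step 3: parallel reduction of G1, [G2/(1+G2*(G3+G4))]
The group at step 2 is a feedback group.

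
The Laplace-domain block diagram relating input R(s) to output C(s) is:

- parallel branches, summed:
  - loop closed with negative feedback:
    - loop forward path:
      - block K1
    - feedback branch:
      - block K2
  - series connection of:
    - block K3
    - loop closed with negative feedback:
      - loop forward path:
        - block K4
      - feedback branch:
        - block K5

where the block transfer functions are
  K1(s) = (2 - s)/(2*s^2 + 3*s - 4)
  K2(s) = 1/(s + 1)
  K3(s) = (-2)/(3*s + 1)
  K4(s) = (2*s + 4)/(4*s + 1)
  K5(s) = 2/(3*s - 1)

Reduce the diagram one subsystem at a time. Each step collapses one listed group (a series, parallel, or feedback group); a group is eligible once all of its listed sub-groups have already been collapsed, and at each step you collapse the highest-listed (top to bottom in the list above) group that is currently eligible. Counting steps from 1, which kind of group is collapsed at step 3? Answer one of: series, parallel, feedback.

Answer: series

Working:
Step 1. feedback reduction of K1, K2
Step 2. feedback reduction of K4, K5
Step 3. cascade K3, [K4/(1+K4*K5)]
Step 4. parallel reduction of [K1/(1+K1*K2)], (K3*[K4/(1+K4*K5)])
The group at step 3 is a series group.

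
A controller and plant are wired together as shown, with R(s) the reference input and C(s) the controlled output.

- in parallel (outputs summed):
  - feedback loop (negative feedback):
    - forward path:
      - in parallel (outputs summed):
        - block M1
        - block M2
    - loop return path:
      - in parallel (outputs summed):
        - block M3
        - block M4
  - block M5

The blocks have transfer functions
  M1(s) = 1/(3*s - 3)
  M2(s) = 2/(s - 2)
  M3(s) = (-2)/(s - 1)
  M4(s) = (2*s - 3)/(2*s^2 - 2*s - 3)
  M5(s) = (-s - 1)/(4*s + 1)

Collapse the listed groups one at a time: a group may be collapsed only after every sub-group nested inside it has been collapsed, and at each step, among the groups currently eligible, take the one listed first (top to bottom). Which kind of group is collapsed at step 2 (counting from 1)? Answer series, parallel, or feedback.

1. combine M1, M2 in parallel
2. parallel reduction of M3, M4
3. apply the feedback formula to (M1+M2), (M3+M4)
4. combine [(M1+M2)/(1+(M1+M2)*(M3+M4))], M5 in parallel
At step 2 the group reduced is parallel.

Answer: parallel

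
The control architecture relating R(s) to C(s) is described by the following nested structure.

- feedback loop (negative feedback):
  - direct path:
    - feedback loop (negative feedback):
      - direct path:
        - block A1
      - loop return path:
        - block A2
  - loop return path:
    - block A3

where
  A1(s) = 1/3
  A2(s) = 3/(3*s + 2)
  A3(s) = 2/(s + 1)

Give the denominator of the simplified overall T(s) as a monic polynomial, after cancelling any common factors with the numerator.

(1) collapse the loop (A1 forward, A2 return) = (3*s + 2)/(9*s + 9)
(2) collapse the loop ([A1/(1+A1*A2)] forward, A3 return) = (3*s^2 + 5*s + 2)/(9*s^2 + 24*s + 13)
Step 2 gives the fully reduced T(s), with no common factor left to cancel. The denominator's leading coefficient is 9, so divide each of its coefficients by 9 to get the monic form.

Hence the answer: s^2 + 8*s/3 + 13/9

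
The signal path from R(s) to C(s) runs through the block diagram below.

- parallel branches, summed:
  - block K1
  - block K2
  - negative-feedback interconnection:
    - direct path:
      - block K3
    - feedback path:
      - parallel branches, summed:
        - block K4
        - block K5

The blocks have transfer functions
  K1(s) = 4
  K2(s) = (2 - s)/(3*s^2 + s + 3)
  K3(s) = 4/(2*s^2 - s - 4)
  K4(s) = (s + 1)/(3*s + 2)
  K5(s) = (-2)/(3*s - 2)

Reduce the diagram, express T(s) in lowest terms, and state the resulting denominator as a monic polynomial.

Answer: s^6 - s^5/6 - 17*s^4/18 - 107*s^3/54 - 68*s^2/27 - 28*s/27 - 4/9

Working:
[1] combine K4, K5 in parallel, giving (3*s^2 - 5*s - 6)/(9*s^2 - 4)
[2] collapse the loop (K3 forward, (K4+K5) return), giving (36*s^2 - 16)/(18*s^4 - 9*s^3 - 32*s^2 - 16*s - 8)
[3] reduce the parallel group K1, K2, [K3/(1+K3*(K4+K5))], giving (216*s^6 - 54*s^5 - 51*s^4 - 378*s^3 - 532*s^2 - 264*s - 160)/(54*s^6 - 9*s^5 - 51*s^4 - 107*s^3 - 136*s^2 - 56*s - 24)
No further cancellation is possible in the step-3 result, so that is T(s). Its denominator becomes monic after dividing by the leading coefficient 54.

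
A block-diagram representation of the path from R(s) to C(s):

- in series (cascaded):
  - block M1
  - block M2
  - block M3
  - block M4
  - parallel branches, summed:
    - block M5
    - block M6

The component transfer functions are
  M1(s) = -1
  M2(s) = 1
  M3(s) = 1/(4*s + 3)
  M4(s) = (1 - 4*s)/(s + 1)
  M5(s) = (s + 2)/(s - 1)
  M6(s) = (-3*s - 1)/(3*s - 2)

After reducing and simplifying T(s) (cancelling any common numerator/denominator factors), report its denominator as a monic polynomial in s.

(1) sum the parallel branches M5, M6: (6*s - 3)/(3*s^2 - 5*s + 2)
(2) reduce the series chain M1, M2, M3, M4, (M5+M6): (24*s^2 - 18*s + 3)/(12*s^4 + s^3 - 18*s^2 - s + 6)
Step 2 gives the fully reduced T(s), with no common factor left to cancel. The denominator's leading coefficient is 12, so divide each of its coefficients by 12 to get the monic form.

Answer: s^4 + s^3/12 - 3*s^2/2 - s/12 + 1/2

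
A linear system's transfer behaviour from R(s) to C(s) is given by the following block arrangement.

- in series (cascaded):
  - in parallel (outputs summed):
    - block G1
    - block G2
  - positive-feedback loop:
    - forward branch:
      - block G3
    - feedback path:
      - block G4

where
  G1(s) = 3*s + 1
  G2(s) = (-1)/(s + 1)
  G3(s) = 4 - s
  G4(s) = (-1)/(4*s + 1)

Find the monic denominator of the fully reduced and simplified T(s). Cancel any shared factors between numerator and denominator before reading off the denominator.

Reducing step by step:

[1] combine G1, G2 in parallel = (3*s^2 + 4*s)/(s + 1)
[2] feedback reduction of G3, G4 = (-4*s^2 + 15*s + 4)/(3*s + 5)
[3] multiply (G1+G2), [G3/(1-G3*G4)] (series) = (-12*s^4 + 29*s^3 + 72*s^2 + 16*s)/(3*s^2 + 8*s + 5)
That last expression is T(s), already simplified. Scaling its denominator by 1/3 (the reciprocal of the leading coefficient) yields the monic denominator.

Answer: s^2 + 8*s/3 + 5/3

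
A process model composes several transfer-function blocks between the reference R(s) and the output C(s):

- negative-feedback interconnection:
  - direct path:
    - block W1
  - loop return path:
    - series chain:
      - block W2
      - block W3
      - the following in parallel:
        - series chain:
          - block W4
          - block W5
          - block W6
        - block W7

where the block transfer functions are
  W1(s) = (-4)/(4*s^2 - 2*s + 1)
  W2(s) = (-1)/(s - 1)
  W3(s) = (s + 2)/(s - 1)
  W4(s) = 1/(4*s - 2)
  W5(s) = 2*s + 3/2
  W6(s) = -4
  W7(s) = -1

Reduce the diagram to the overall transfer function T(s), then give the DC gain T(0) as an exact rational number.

Answer: -4/17

Working:
Step 1: series reduction of W4, W5, W6: (-4*s - 3)/(2*s - 1)
Step 2: reduce the parallel group (W4*W5*W6), W7: (-6*s - 2)/(2*s - 1)
Step 3: reduce the series chain W2, W3, ((W4*W5*W6)+W7): (6*s^2 + 14*s + 4)/(2*s^3 - 5*s^2 + 4*s - 1)
Step 4: reduce the feedback loop with forward W1 and return (W2*W3*((W4*W5*W6)+W7)): (-8*s^3 + 20*s^2 - 16*s + 4)/(8*s^5 - 24*s^4 + 28*s^3 - 41*s^2 - 50*s - 17)
Evaluating the step-4 result (the overall T(s)) at s = 0 gives T(0) = 4/(-17) = -4/17.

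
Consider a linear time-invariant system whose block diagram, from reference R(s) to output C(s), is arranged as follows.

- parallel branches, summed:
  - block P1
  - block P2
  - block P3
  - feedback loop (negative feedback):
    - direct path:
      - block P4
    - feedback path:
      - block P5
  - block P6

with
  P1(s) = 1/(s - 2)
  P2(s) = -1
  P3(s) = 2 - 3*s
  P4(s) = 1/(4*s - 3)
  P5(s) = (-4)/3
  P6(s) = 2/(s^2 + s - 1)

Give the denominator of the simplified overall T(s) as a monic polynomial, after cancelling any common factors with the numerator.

Step 1. close the feedback loop around P4, P5 = 3/(12*s - 13)
Step 2. sum the parallel branches P1, P2, P3, [P4/(1+P4*P5)], P6 = (-36*s^5 + 87*s^4 + 59*s^3 - 192*s^2 + 33*s + 45)/(12*s^4 - 25*s^3 - 23*s^2 + 63*s - 26)
Step 2 gives the fully reduced T(s), with no common factor left to cancel. The denominator's leading coefficient is 12, so divide each of its coefficients by 12 to get the monic form.

Final answer: s^4 - 25*s^3/12 - 23*s^2/12 + 21*s/4 - 13/6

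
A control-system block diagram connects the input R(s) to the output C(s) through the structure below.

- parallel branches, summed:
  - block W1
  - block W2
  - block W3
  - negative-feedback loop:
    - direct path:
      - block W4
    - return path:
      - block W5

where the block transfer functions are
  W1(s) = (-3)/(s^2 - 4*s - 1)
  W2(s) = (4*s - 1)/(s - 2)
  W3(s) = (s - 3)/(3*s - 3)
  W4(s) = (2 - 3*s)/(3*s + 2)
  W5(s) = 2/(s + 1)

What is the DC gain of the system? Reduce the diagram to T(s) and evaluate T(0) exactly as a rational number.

(1) close the feedback loop around W4, W5 gives (-3*s^2 - s + 2)/(3*s^2 - s + 6)
(2) add W1, W2, W3, [W4/(1+W4*W5)] (parallel) gives (30*s^6 - 169*s^5 + 261*s^4 - 502*s^3 + 421*s^2 + 69*s - 174)/(9*s^6 - 66*s^5 + 156*s^4 - 210*s^3 + 231*s^2 - 84*s - 36)
The step-2 result is T(s). Setting s = 0: T(0) = -174/(-36) = 29/6.

Therefore the answer is 29/6.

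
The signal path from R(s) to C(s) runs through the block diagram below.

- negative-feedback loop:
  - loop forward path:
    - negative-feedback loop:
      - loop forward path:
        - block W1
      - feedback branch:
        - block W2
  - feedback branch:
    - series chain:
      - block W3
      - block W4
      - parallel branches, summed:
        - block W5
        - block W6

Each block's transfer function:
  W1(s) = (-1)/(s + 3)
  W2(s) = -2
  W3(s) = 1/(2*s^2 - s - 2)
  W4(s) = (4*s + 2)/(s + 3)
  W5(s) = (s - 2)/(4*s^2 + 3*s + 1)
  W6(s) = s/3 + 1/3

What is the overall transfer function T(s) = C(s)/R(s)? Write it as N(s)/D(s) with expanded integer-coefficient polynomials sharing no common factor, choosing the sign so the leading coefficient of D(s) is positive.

[1] reduce the feedback loop with forward W1 and return W2 = (-1)/(s + 5)
[2] add W5, W6 (parallel) = (4*s^3 + 7*s^2 + 7*s - 5)/(12*s^2 + 9*s + 3)
[3] combine W3, W4, (W5+W6) in series = (16*s^4 + 36*s^3 + 42*s^2 - 6*s - 10)/(24*s^5 + 78*s^4 - 9*s^3 - 102*s^2 - 69*s - 18)
[4] feedback reduction of [W1/(1+W1*W2)], (W3*W4*(W5+W6)); the result is T(s) itself (integer coefficients, no common factor, positive leading denominator coefficient)

Final answer: (-24*s^5 - 78*s^4 + 9*s^3 + 102*s^2 + 69*s + 18)/(24*s^6 + 198*s^5 + 365*s^4 - 183*s^3 - 621*s^2 - 357*s - 80)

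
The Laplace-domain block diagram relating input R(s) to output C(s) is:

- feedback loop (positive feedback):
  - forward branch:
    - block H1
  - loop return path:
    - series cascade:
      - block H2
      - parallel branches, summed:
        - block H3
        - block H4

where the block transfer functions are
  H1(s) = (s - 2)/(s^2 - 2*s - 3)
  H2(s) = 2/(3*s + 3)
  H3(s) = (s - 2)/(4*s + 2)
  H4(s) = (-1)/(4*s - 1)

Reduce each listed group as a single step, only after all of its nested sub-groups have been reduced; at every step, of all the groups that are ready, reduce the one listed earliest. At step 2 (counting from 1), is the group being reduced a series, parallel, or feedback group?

Reducing step by step:

Step 1 - combine H3, H4 in parallel
Step 2 - reduce the series chain H2, (H3+H4)
Step 3 - reduce the feedback loop with forward H1 and return (H2*(H3+H4))
So the answer for step 2 is series.

Answer: series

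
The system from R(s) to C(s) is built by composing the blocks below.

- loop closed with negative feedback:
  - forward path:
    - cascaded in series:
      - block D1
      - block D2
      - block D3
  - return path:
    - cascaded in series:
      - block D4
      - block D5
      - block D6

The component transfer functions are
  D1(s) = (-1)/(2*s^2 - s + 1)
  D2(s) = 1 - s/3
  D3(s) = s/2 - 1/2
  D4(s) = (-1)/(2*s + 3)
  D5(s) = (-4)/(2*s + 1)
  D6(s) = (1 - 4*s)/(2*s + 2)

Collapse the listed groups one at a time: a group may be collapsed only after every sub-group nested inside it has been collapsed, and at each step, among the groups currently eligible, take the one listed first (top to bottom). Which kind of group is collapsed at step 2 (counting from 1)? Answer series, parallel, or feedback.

1. combine D1, D2, D3 in series
2. combine D4, D5, D6 in series
3. close the feedback loop around (D1*D2*D3), (D4*D5*D6)
Step 2 collapses a series group.

Answer: series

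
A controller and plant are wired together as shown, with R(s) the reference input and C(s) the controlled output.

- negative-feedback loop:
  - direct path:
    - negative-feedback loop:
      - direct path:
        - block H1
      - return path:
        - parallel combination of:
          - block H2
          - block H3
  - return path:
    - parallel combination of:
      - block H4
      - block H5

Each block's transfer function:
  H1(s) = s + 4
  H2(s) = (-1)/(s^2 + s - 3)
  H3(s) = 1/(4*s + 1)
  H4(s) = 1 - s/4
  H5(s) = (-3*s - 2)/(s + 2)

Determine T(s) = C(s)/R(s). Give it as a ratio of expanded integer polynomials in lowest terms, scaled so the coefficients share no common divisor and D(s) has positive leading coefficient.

Answer: (-16*s^5 - 116*s^4 - 204*s^3 + 116*s^2 + 424*s + 96)/(4*s^6 + 61*s^5 + 199*s^4 - 21*s^3 - 422*s^2 + 172*s + 152)

Working:
Step 1: parallel reduction of H2, H3 -> (s^2 - 3*s - 4)/(4*s^3 + 5*s^2 - 11*s - 3)
Step 2: collapse the loop (H1 forward, (H2+H3) return) -> (4*s^4 + 21*s^3 + 9*s^2 - 47*s - 12)/(5*s^3 + 6*s^2 - 27*s - 19)
Step 3: sum the parallel branches H4, H5 -> (-s^2 - 10*s)/(4*s + 8)
Step 4: apply the feedback formula to [H1/(1+H1*(H2+H3))], (H4+H5): this yields T(s), and no further normalization is needed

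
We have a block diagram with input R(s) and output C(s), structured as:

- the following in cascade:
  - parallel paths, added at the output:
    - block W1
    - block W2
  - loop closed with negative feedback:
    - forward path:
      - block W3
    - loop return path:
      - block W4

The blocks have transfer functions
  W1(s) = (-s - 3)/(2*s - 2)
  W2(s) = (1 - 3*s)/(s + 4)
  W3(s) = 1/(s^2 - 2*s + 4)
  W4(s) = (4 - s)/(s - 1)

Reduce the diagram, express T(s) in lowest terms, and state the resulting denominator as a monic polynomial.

First reduce the diagram to T(s).

Step 1: combine W1, W2 in parallel, giving (-7*s^2 + s - 14)/(2*s^2 + 6*s - 8)
Step 2: reduce the feedback loop with forward W3 and return W4, giving (s - 1)/(s^3 - 3*s^2 + 5*s)
Step 3: series reduction of (W1+W2), [W3/(1+W3*W4)], giving (-7*s^2 + s - 14)/(2*s^4 + 2*s^3 - 14*s^2 + 40*s)
That last expression is T(s), already simplified. Scaling its denominator by 1/2 (the reciprocal of the leading coefficient) yields the monic denominator.

Answer: s^4 + s^3 - 7*s^2 + 20*s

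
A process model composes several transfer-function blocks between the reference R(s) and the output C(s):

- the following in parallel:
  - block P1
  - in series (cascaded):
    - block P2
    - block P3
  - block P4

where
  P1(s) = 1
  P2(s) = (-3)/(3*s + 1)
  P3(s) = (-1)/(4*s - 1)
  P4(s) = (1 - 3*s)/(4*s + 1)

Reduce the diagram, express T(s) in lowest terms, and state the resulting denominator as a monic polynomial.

Step 1: cascade P2, P3: 3/(12*s^2 + s - 1)
Step 2: reduce the parallel group P1, (P2*P3), P4: (12*s^3 + 25*s^2 + 13*s + 1)/(48*s^3 + 16*s^2 - 3*s - 1)
No further cancellation is possible in the step-2 result, so that is T(s). Its denominator becomes monic after dividing by the leading coefficient 48.

Therefore the answer is s^3 + s^2/3 - s/16 - 1/48.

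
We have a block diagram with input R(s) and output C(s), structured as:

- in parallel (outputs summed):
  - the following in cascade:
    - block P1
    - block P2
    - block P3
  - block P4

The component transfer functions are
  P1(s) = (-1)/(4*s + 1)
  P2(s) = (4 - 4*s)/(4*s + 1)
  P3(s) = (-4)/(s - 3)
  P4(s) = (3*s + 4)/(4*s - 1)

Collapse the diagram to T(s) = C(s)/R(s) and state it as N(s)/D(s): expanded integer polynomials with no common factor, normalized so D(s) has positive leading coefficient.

(1) series reduction of P1, P2, P3; result (16 - 16*s)/(16*s^3 - 40*s^2 - 23*s - 3)
(2) add (P1*P2*P3), P4 (parallel): this yields T(s), and no further normalization is needed

Therefore the answer is (48*s^4 - 56*s^3 - 293*s^2 - 21*s - 28)/(64*s^4 - 176*s^3 - 52*s^2 + 11*s + 3).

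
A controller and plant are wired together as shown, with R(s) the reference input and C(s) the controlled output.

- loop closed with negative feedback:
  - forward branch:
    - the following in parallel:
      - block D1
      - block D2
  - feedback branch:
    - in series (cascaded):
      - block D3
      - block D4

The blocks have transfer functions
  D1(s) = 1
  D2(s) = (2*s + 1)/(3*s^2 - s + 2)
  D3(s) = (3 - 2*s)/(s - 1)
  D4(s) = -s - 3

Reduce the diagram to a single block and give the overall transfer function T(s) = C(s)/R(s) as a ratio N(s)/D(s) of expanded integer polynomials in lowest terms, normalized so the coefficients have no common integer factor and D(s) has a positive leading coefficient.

First reduce the diagram to T(s).

Step 1. add D1, D2 (parallel); result (3*s^2 + s + 3)/(3*s^2 - s + 2)
Step 2. multiply D3, D4 (series); result (2*s^2 + 3*s - 9)/(s - 1)
Step 3. close the feedback loop around (D1+D2), (D3*D4): this yields T(s), and no further normalization is needed

Answer: (3*s^3 - 2*s^2 + 2*s - 3)/(6*s^4 + 14*s^3 - 22*s^2 + 3*s - 29)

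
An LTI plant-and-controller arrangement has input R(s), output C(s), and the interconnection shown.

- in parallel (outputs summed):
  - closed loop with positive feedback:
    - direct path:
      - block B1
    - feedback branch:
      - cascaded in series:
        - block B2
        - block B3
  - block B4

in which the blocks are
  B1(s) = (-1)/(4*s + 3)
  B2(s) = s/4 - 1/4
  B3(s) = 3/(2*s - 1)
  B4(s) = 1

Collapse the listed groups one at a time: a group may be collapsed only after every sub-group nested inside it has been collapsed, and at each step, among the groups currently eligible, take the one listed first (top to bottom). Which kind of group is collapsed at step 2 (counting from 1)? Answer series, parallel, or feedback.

The answer is feedback.

Reasoning:
(1) cascade B2, B3
(2) close the feedback loop around B1, (B2*B3)
(3) combine [B1/(1-B1*(B2*B3))], B4 in parallel
So the answer for step 2 is feedback.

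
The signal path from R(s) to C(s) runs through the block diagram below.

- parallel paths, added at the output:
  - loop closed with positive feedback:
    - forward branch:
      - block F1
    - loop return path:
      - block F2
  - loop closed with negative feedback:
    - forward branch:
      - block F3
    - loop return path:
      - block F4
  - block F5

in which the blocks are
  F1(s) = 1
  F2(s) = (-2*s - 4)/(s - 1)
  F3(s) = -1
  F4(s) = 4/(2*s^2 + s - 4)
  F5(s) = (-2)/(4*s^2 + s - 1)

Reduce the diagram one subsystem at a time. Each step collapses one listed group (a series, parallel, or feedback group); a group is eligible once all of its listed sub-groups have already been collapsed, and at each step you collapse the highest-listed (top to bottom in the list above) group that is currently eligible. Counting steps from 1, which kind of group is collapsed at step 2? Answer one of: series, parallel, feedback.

(1) apply the feedback formula to F1, F2
(2) reduce the feedback loop with forward F3 and return F4
(3) add [F1/(1-F1*F2)], [F3/(1+F3*F4)], F5 (parallel)
So the answer for step 2 is feedback.

Final answer: feedback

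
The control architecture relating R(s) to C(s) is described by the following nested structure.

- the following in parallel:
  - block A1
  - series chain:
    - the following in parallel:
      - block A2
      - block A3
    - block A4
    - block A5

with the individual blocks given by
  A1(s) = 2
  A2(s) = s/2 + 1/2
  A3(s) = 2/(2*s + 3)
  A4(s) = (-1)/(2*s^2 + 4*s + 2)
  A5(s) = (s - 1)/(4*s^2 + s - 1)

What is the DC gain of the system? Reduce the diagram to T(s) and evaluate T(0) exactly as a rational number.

Step 1 - add A2, A3 (parallel) gives (2*s^2 + 5*s + 7)/(4*s + 6)
Step 2 - combine (A2+A3), A4, A5 in series gives (-2*s^3 - 3*s^2 - 2*s + 7)/(32*s^5 + 120*s^4 + 148*s^3 + 52*s^2 - 20*s - 12)
Step 3 - combine A1, ((A2+A3)*A4*A5) in parallel gives (64*s^5 + 240*s^4 + 294*s^3 + 101*s^2 - 42*s - 17)/(32*s^5 + 120*s^4 + 148*s^3 + 52*s^2 - 20*s - 12)
DC gain: substitute s = 0 into T(s) from step 3: T(0) = -17/(-12) = 17/12.

Hence the answer: 17/12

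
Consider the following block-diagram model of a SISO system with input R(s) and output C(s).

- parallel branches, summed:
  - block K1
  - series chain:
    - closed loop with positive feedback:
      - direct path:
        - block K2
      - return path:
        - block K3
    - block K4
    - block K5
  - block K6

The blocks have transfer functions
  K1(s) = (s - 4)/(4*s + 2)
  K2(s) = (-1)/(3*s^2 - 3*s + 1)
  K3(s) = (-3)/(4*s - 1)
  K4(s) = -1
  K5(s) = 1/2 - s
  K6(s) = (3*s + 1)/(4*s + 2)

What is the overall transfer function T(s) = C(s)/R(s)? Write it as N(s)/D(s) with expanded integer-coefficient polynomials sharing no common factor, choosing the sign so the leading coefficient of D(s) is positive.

First reduce the diagram to T(s).

(1) apply the feedback formula to K2, K3 gives (1 - 4*s)/(12*s^3 - 15*s^2 + 7*s - 4)
(2) multiply [K2/(1-K2*K3)], K4, K5 (series) gives (-8*s^2 + 6*s - 1)/(24*s^3 - 30*s^2 + 14*s - 8)
(3) reduce the parallel group K1, ([K2/(1-K2*K3)]*K4*K5), K6 - this is the overall T(s), already in the required normalized form

Answer: (48*s^4 - 112*s^3 + 77*s^2 - 33*s + 11)/(48*s^4 - 36*s^3 - 2*s^2 - 2*s - 8)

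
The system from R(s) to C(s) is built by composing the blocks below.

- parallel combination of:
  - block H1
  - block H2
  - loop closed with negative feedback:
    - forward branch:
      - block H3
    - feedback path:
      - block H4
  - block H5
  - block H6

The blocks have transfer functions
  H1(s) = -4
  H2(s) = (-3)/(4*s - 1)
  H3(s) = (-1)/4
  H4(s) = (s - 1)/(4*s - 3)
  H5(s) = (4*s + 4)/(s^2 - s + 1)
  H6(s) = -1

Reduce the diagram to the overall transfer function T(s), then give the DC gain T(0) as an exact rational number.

Answer: 19/11

Working:
(1) reduce the feedback loop with forward H3 and return H4: (3 - 4*s)/(15*s - 11)
(2) parallel reduction of H1, H2, [H3/(1+H3*H4)], H5, H6: (-316*s^4 + 822*s^3 - 603*s^2 + 99*s + 19)/(60*s^4 - 119*s^3 + 130*s^2 - 70*s + 11)
Evaluating the step-2 result (the overall T(s)) at s = 0 gives T(0) = 19/11.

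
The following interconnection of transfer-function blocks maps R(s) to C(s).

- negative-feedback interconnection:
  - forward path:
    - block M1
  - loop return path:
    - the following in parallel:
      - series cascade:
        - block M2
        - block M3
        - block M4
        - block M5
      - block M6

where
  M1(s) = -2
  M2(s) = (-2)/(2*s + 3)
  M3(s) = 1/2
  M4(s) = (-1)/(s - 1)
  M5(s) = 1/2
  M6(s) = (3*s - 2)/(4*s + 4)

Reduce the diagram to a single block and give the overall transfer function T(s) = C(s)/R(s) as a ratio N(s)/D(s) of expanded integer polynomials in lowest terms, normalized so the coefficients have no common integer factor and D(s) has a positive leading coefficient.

First reduce the diagram to T(s).

Step 1 - reduce the series chain M2, M3, M4, M5 = 1/(4*s^2 + 2*s - 6)
Step 2 - sum the parallel branches (M2*M3*M4*M5), M6 = (6*s^3 - s^2 - 9*s + 8)/(8*s^3 + 12*s^2 - 8*s - 12)
Step 3 - reduce the feedback loop with forward M1 and return ((M2*M3*M4*M5)+M6); the result is T(s) itself (integer coefficients, no common factor, positive leading denominator coefficient)

Answer: (8*s^3 + 12*s^2 - 8*s - 12)/(2*s^3 - 7*s^2 - 5*s + 14)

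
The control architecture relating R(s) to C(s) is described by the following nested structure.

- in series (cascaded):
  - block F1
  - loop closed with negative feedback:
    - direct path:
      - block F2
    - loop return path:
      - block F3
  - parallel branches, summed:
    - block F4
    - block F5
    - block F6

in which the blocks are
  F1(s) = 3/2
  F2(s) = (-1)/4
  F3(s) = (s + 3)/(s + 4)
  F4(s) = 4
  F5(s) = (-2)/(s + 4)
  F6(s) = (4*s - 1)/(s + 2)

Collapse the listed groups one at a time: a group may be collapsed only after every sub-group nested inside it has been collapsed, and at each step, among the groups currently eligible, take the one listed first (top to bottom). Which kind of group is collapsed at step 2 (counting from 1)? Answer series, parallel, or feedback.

[1] reduce the feedback loop with forward F2 and return F3
[2] parallel reduction of F4, F5, F6
[3] series reduction of F1, [F2/(1+F2*F3)], (F4+F5+F6)
At step 2 the group reduced is parallel.

Therefore the answer is parallel.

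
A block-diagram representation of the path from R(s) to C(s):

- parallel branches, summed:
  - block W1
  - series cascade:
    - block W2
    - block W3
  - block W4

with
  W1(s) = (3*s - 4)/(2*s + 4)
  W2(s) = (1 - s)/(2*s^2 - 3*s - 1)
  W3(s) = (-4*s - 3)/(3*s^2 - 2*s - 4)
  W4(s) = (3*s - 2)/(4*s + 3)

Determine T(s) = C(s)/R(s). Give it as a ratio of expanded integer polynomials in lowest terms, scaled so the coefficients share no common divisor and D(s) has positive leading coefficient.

1. combine W2, W3 in series: (4*s^2 - s - 3)/(6*s^4 - 13*s^3 - 5*s^2 + 14*s + 4)
2. sum the parallel branches W1, (W2*W3), W4, which is the overall transfer function T(s) = C(s)/R(s) in lowest terms

Answer: (108*s^6 - 228*s^5 - 191*s^4 + 587*s^3 + 188*s^2 - 354*s - 116)/(48*s^6 + 28*s^5 - 254*s^4 - 154*s^3 + 280*s^2 + 256*s + 48)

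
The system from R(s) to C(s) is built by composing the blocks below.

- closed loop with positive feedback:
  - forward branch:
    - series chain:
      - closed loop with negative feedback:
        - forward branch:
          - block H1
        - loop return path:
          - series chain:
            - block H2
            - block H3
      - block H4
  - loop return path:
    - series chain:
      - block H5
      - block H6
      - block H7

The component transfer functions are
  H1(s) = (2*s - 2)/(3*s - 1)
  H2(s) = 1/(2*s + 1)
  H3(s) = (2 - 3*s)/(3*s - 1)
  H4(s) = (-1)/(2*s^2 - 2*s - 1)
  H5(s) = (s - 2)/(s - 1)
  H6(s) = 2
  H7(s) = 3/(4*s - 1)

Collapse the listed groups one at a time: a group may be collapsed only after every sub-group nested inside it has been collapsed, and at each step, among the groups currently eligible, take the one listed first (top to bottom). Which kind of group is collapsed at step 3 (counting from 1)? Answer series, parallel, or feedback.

Answer: series

Working:
Step 1: cascade H2, H3
Step 2: collapse the loop (H1 forward, (H2*H3) return)
Step 3: series reduction of [H1/(1+H1*(H2*H3))], H4
Step 4: series reduction of H5, H6, H7
Step 5: apply the feedback formula to ([H1/(1+H1*(H2*H3))]*H4), (H5*H6*H7)
The group at step 3 is a series group.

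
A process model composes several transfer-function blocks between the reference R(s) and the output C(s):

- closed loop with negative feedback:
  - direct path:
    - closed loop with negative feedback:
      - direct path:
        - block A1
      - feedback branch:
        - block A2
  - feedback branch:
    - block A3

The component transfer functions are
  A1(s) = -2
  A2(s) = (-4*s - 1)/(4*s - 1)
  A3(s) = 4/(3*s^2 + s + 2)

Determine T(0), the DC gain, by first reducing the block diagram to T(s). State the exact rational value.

First reduce the diagram to T(s).

(1) collapse the loop (A1 forward, A2 return); result (2 - 8*s)/(12*s + 1)
(2) reduce the feedback loop with forward [A1/(1+A1*A2)] and return A3; result (-24*s^3 - 2*s^2 - 14*s + 4)/(36*s^3 + 15*s^2 - 7*s + 10)
Step 2 gives the overall T(s). Then T(0) = 4/10 = 2/5.

Answer: 2/5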